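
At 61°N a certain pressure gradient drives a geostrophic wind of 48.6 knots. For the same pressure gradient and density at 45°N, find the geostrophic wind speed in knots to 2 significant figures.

60 knots

With the same pressure gradient and density, V_g ∝ 1/f ∝ 1/sin φ.
V₂ = V₁ · sin φ₁ / sin φ₂ = 48.6 × sin 61° / sin 45°
V₂ = 48.6 × 0.8746/0.7071 = 60 knots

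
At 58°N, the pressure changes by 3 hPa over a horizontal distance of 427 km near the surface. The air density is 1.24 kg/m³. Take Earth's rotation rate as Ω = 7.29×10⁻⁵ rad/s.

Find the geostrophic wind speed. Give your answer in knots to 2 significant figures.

8.9 knots

Coriolis parameter at 58°N:
f = 2Ω sin φ = 2 × 7.29×10⁻⁵ × sin 58° = 1.24×10⁻⁴ s⁻¹
Pressure gradient: |∂P/∂n| = 300 Pa / 427000 m = 7.03×10⁻⁴ Pa/m
Geostrophic balance (pressure-gradient force = Coriolis force):
V_g = (1/(fρ)) |∂P/∂n| = 7.03×10⁻⁴ / (1.24×10⁻⁴ × 1.24) = 4.58 m/s
Converting: 4.58 m/s × 1.944 = 8.9 knots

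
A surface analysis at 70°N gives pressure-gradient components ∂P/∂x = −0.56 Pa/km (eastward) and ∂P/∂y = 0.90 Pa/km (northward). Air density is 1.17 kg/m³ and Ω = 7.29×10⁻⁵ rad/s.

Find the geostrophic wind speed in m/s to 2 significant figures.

6.6 m/s

Coriolis parameter at 70°N:
f = 2Ω sin φ = 2 × 7.29×10⁻⁵ × sin 70° = 1.37×10⁻⁴ s⁻¹
Component geostrophic relations (x east, y north):
u_g = −(1/(fρ)) ∂P/∂y,  v_g = (1/(fρ)) ∂P/∂x
u_g = −(0.90×10⁻³)/(1.37×10⁻⁴ × 1.17) = −5.61 m/s;  v_g = (−0.56×10⁻³)/(1.37×10⁻⁴ × 1.17) = −3.49 m/s
|V_g| = √(u_g² + v_g²) = 6.61 m/s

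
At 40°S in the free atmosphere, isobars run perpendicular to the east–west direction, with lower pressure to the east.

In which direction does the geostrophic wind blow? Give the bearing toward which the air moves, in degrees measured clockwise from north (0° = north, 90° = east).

000°

The pressure-gradient force points toward the east (bearing 090°).
Geostrophic balance: in the Southern Hemisphere the Coriolis force deflects motion to the left, so the geostrophic wind blows 90° to the left of the pressure-gradient force (low pressure on the right).
Rotating 090° by 90° counterclockwise gives 000° — the wind blows toward the north.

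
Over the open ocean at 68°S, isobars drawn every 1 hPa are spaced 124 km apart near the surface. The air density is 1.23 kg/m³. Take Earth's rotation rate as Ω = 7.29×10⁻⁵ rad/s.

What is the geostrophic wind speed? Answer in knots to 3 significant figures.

9.43 knots

Coriolis parameter at 68°S:
f = 2Ω sin φ = 2 × 7.29×10⁻⁵ × sin 68° = 1.35×10⁻⁴ s⁻¹
Pressure gradient: |∂P/∂n| = 100 Pa / 124000 m = 8.06×10⁻⁴ Pa/m
Geostrophic balance (pressure-gradient force = Coriolis force):
V_g = (1/(fρ)) |∂P/∂n| = 8.06×10⁻⁴ / (1.35×10⁻⁴ × 1.23) = 4.85 m/s
Converting: 4.85 m/s × 1.944 = 9.43 knots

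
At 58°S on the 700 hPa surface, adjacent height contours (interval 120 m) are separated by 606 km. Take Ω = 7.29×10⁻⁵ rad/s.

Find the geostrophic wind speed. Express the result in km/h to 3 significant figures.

56.6 km/h

Coriolis parameter at 58°S:
f = 2Ω sin φ = 2 × 7.29×10⁻⁵ × sin 58° = 1.24×10⁻⁴ s⁻¹
Height gradient: |∂Z/∂n| = 120 m / 606000 m = 1.98×10⁻⁴
On a pressure surface, geostrophic balance gives V_g = (g/f)|∂Z/∂n|:
V_g = 9.81 × 1.98×10⁻⁴ / 1.24×10⁻⁴ = 15.7 m/s
Converting: 15.7 m/s × 3.6 = 56.6 km/h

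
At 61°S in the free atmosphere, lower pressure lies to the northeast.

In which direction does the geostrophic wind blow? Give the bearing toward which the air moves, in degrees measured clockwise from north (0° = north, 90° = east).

315°

The pressure-gradient force points toward the northeast (bearing 045°).
Geostrophic balance: in the Southern Hemisphere the Coriolis force deflects motion to the left, so the geostrophic wind blows 90° to the left of the pressure-gradient force (low pressure on the right).
Rotating 045° by 90° counterclockwise gives 315° — the wind blows toward the northwest.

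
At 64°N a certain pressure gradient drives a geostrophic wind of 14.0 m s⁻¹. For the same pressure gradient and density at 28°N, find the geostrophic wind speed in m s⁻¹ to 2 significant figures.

With the same pressure gradient and density, V_g ∝ 1/f ∝ 1/sin φ.
V₂ = V₁ · sin φ₁ / sin φ₂ = 14.0 × sin 64° / sin 28°
V₂ = 14.0 × 0.8988/0.4695 = 27 m s⁻¹

27 m s⁻¹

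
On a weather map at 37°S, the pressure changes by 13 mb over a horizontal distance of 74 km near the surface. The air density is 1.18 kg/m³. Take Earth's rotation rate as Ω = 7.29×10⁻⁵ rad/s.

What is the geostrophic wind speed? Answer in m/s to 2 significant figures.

Coriolis parameter at 37°S:
f = 2Ω sin φ = 2 × 7.29×10⁻⁵ × sin 37° = 8.77×10⁻⁵ s⁻¹
Pressure gradient: |∂P/∂n| = 1300 Pa / 74000 m = 1.76×10⁻² Pa/m
Geostrophic balance (pressure-gradient force = Coriolis force):
V_g = (1/(fρ)) |∂P/∂n| = 1.76×10⁻² / (8.77×10⁻⁵ × 1.18) = 170 m/s

170 m/s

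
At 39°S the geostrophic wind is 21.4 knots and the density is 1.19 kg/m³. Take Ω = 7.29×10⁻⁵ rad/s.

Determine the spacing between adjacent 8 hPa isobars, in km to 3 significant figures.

666 km

Coriolis parameter at 39°S:
f = 2Ω sin φ = 2 × 7.29×10⁻⁵ × sin 39° = 9.18×10⁻⁵ s⁻¹
Wind speed in SI: 21.4 knots = 11.0 m/s
Geostrophic balance rearranged: |∂P/∂n| = f ρ V_g
|∂P/∂n| = 9.18×10⁻⁵ × 1.19 × 11.0 = 1.20×10⁻³ Pa/m
Isobar spacing: Δn = ΔP/|∂P/∂n| = 800 Pa / 1.20×10⁻³ Pa/m = 665521 m ≈ 666 km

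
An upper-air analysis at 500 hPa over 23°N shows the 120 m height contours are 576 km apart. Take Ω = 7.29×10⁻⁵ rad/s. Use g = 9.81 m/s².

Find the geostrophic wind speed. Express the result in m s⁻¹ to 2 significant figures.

36 m s⁻¹

Coriolis parameter at 23°N:
f = 2Ω sin φ = 2 × 7.29×10⁻⁵ × sin 23° = 5.70×10⁻⁵ s⁻¹
Height gradient: |∂Z/∂n| = 120 m / 576000 m = 2.08×10⁻⁴
On a pressure surface, geostrophic balance gives V_g = (g/f)|∂Z/∂n|:
V_g = 9.81 × 2.08×10⁻⁴ / 5.70×10⁻⁵ = 35.9 m/s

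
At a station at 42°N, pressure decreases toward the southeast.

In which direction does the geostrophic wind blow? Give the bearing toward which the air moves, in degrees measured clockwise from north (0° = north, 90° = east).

225°

The pressure-gradient force points toward the southeast (bearing 135°).
Geostrophic balance: in the Northern Hemisphere the Coriolis force deflects motion to the right, so the geostrophic wind blows 90° to the right of the pressure-gradient force (low pressure on the left).
Rotating 135° by 90° clockwise gives 225° — the wind blows toward the southwest.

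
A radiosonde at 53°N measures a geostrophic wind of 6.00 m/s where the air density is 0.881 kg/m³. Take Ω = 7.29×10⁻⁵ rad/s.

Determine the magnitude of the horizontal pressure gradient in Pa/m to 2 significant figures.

6.2×10⁻⁴ Pa/m

Coriolis parameter at 53°N:
f = 2Ω sin φ = 2 × 7.29×10⁻⁵ × sin 53° = 1.16×10⁻⁴ s⁻¹
Geostrophic balance rearranged: |∂P/∂n| = f ρ V_g
|∂P/∂n| = 1.16×10⁻⁴ × 0.881 × 6.00 = 6.16×10⁻⁴ Pa/m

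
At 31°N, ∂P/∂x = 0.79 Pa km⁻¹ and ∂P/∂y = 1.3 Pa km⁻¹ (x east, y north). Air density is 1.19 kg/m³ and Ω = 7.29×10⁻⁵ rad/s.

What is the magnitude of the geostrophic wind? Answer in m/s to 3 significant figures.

17.0 m/s

Coriolis parameter at 31°N:
f = 2Ω sin φ = 2 × 7.29×10⁻⁵ × sin 31° = 7.51×10⁻⁵ s⁻¹
Component geostrophic relations (x east, y north):
u_g = −(1/(fρ)) ∂P/∂y,  v_g = (1/(fρ)) ∂P/∂x
u_g = −(1.3×10⁻³)/(7.51×10⁻⁵ × 1.19) = −14.5 m/s;  v_g = (0.79×10⁻³)/(7.51×10⁻⁵ × 1.19) = 8.84 m/s
|V_g| = √(u_g² + v_g²) = 17.0 m/s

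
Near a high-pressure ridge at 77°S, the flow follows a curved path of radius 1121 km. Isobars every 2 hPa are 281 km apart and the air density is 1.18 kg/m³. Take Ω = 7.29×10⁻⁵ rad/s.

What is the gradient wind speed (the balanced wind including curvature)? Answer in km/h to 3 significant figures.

Coriolis parameter at 77°S:
f = 2Ω sin φ = 2 × 7.29×10⁻⁵ × sin 77° = 1.42×10⁻⁴ s⁻¹
Pressure gradient: |∂P/∂n| = 200 Pa / 281000 m = 7.12×10⁻⁴ Pa/m
Geostrophic speed: V_g = |∂P/∂n|/(fρ) = 7.12×10⁻⁴/(1.42×10⁻⁴ × 1.18) = 4.25 m/s
Around a high, pressure-gradient force acts outward with centrifugal, so Coriolis balances both:
fV = (1/ρ)|∂P/∂n| + V²/R  →  V² − fR·V + fR·V_g = 0
With fR = 1.42×10⁻⁴ × 1121×10³ m = 159 m/s:
V = [fR − √((fR)² − 4 fR V_g)]/2 = [159 − √(159² − 4×159×4.25)]/2 = 4.37 m/s
Supergeostrophic (V > V_g = 4.25 m/s), as expected around a high.
Converting: 4.37 m/s × 3.6 = 15.7 km/h

15.7 km/h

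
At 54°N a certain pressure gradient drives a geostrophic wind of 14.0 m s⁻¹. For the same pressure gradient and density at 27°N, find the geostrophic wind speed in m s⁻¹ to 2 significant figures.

25 m s⁻¹

With the same pressure gradient and density, V_g ∝ 1/f ∝ 1/sin φ.
V₂ = V₁ · sin φ₁ / sin φ₂ = 14.0 × sin 54° / sin 27°
V₂ = 14.0 × 0.8090/0.4540 = 25 m s⁻¹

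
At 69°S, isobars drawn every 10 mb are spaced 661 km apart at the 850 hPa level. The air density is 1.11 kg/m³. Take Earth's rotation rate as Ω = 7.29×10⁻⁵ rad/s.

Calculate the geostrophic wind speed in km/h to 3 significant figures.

Coriolis parameter at 69°S:
f = 2Ω sin φ = 2 × 7.29×10⁻⁵ × sin 69° = 1.36×10⁻⁴ s⁻¹
Pressure gradient: |∂P/∂n| = 1000 Pa / 661000 m = 1.51×10⁻³ Pa/m
Geostrophic balance (pressure-gradient force = Coriolis force):
V_g = (1/(fρ)) |∂P/∂n| = 1.51×10⁻³ / (1.36×10⁻⁴ × 1.11) = 10.0 m/s
Converting: 10.0 m/s × 3.6 = 36.0 km/h

36.0 km/h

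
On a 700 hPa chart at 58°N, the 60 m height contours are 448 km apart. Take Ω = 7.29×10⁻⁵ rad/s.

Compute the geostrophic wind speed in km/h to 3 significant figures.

38.3 km/h

Coriolis parameter at 58°N:
f = 2Ω sin φ = 2 × 7.29×10⁻⁵ × sin 58° = 1.24×10⁻⁴ s⁻¹
Height gradient: |∂Z/∂n| = 60 m / 448000 m = 1.34×10⁻⁴
On a pressure surface, geostrophic balance gives V_g = (g/f)|∂Z/∂n|:
V_g = 9.81 × 1.34×10⁻⁴ / 1.24×10⁻⁴ = 10.6 m/s
Converting: 10.6 m/s × 3.6 = 38.3 km/h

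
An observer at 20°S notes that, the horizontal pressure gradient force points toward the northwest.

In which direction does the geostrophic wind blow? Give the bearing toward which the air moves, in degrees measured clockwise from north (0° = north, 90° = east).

225°

The pressure-gradient force points toward the northwest (bearing 315°).
Geostrophic balance: in the Southern Hemisphere the Coriolis force deflects motion to the left, so the geostrophic wind blows 90° to the left of the pressure-gradient force (low pressure on the right).
Rotating 315° by 90° counterclockwise gives 225° — the wind blows toward the southwest.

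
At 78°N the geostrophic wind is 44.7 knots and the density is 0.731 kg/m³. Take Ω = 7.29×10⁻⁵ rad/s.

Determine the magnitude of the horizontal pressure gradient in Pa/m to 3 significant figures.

2.40×10⁻³ Pa/m

Coriolis parameter at 78°N:
f = 2Ω sin φ = 2 × 7.29×10⁻⁵ × sin 78° = 1.43×10⁻⁴ s⁻¹
Wind speed in SI: 44.7 knots = 23.0 m/s
Geostrophic balance rearranged: |∂P/∂n| = f ρ V_g
|∂P/∂n| = 1.43×10⁻⁴ × 0.731 × 23.0 = 2.40×10⁻³ Pa/m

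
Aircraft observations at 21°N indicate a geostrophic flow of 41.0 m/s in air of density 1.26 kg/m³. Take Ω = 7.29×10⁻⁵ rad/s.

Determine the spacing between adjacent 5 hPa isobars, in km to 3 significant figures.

185 km

Coriolis parameter at 21°N:
f = 2Ω sin φ = 2 × 7.29×10⁻⁵ × sin 21° = 5.23×10⁻⁵ s⁻¹
Geostrophic balance rearranged: |∂P/∂n| = f ρ V_g
|∂P/∂n| = 5.23×10⁻⁵ × 1.26 × 41.0 = 2.70×10⁻³ Pa/m
Isobar spacing: Δn = ΔP/|∂P/∂n| = 500 Pa / 2.70×10⁻³ Pa/m = 185238 m ≈ 185 km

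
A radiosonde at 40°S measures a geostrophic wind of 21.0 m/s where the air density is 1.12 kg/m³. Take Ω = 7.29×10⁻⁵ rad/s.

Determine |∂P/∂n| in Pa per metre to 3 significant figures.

2.20×10⁻³ Pa/m

Coriolis parameter at 40°S:
f = 2Ω sin φ = 2 × 7.29×10⁻⁵ × sin 40° = 9.37×10⁻⁵ s⁻¹
Geostrophic balance rearranged: |∂P/∂n| = f ρ V_g
|∂P/∂n| = 9.37×10⁻⁵ × 1.12 × 21.0 = 2.20×10⁻³ Pa/m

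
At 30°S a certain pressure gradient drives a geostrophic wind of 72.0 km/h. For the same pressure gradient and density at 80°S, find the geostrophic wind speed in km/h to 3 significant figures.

36.6 km/h

With the same pressure gradient and density, V_g ∝ 1/f ∝ 1/sin φ.
V₂ = V₁ · sin φ₁ / sin φ₂ = 72.0 × sin 30° / sin 80°
V₂ = 72.0 × 0.5000/0.9848 = 36.6 km/h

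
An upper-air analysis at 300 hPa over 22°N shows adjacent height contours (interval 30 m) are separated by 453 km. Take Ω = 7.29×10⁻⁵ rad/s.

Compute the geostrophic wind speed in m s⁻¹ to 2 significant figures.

12 m s⁻¹

Coriolis parameter at 22°N:
f = 2Ω sin φ = 2 × 7.29×10⁻⁵ × sin 22° = 5.46×10⁻⁵ s⁻¹
Height gradient: |∂Z/∂n| = 30 m / 453000 m = 6.62×10⁻⁵
On a pressure surface, geostrophic balance gives V_g = (g/f)|∂Z/∂n|:
V_g = 9.81 × 6.62×10⁻⁵ / 5.46×10⁻⁵ = 11.9 m/s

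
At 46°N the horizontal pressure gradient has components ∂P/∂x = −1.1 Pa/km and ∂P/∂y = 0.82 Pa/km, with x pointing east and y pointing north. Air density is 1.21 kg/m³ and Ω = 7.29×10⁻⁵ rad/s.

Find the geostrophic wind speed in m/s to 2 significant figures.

11 m/s

Coriolis parameter at 46°N:
f = 2Ω sin φ = 2 × 7.29×10⁻⁵ × sin 46° = 1.05×10⁻⁴ s⁻¹
Component geostrophic relations (x east, y north):
u_g = −(1/(fρ)) ∂P/∂y,  v_g = (1/(fρ)) ∂P/∂x
u_g = −(0.82×10⁻³)/(1.05×10⁻⁴ × 1.21) = −6.46 m/s;  v_g = (−1.1×10⁻³)/(1.05×10⁻⁴ × 1.21) = −8.67 m/s
|V_g| = √(u_g² + v_g²) = 10.8 m/s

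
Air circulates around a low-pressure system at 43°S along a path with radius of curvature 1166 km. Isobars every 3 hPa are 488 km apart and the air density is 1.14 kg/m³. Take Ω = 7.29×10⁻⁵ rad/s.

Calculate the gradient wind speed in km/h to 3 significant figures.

18.7 km/h

Coriolis parameter at 43°S:
f = 2Ω sin φ = 2 × 7.29×10⁻⁵ × sin 43° = 9.94×10⁻⁵ s⁻¹
Pressure gradient: |∂P/∂n| = 300 Pa / 488000 m = 6.15×10⁻⁴ Pa/m
Geostrophic speed: V_g = |∂P/∂n|/(fρ) = 6.15×10⁻⁴/(9.94×10⁻⁵ × 1.14) = 5.42 m/s
Around a low, centrifugal force acts outward with Coriolis, so pressure-gradient force balances both:
(1/ρ)|∂P/∂n| = fV + V²/R  →  V² + fR·V − fR·V_g = 0
With fR = 9.94×10⁻⁵ × 1166×10³ m = 116 m/s:
V = [−fR + √((fR)² + 4 fR V_g)]/2 = [−116 + √(116² + 4×116×5.42)]/2 = 5.19 m/s
Subgeostrophic (V < V_g = 5.42 m/s), as expected around a low.
Converting: 5.19 m/s × 3.6 = 18.7 km/h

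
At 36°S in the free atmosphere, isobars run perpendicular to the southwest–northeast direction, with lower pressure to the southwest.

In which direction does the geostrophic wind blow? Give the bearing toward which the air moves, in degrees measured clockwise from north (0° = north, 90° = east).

The pressure-gradient force points toward the southwest (bearing 225°).
Geostrophic balance: in the Southern Hemisphere the Coriolis force deflects motion to the left, so the geostrophic wind blows 90° to the left of the pressure-gradient force (low pressure on the right).
Rotating 225° by 90° counterclockwise gives 135° — the wind blows toward the southeast.

135°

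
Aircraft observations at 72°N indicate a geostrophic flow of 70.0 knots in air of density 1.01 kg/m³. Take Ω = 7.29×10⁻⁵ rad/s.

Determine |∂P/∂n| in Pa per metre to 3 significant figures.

Coriolis parameter at 72°N:
f = 2Ω sin φ = 2 × 7.29×10⁻⁵ × sin 72° = 1.39×10⁻⁴ s⁻¹
Wind speed in SI: 70.0 knots = 36.0 m/s
Geostrophic balance rearranged: |∂P/∂n| = f ρ V_g
|∂P/∂n| = 1.39×10⁻⁴ × 1.01 × 36.0 = 5.04×10⁻³ Pa/m

5.04×10⁻³ Pa/m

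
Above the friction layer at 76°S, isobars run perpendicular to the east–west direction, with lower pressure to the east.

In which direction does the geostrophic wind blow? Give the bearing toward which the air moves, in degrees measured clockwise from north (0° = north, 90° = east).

000°

The pressure-gradient force points toward the east (bearing 090°).
Geostrophic balance: in the Southern Hemisphere the Coriolis force deflects motion to the left, so the geostrophic wind blows 90° to the left of the pressure-gradient force (low pressure on the right).
Rotating 090° by 90° counterclockwise gives 000° — the wind blows toward the north.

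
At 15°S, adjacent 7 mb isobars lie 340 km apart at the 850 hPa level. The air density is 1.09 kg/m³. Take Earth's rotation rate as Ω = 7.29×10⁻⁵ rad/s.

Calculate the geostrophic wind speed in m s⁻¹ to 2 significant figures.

50 m s⁻¹

Coriolis parameter at 15°S:
f = 2Ω sin φ = 2 × 7.29×10⁻⁵ × sin 15° = 3.77×10⁻⁵ s⁻¹
Pressure gradient: |∂P/∂n| = 700 Pa / 340000 m = 2.06×10⁻³ Pa/m
Geostrophic balance (pressure-gradient force = Coriolis force):
V_g = (1/(fρ)) |∂P/∂n| = 2.06×10⁻³ / (3.77×10⁻⁵ × 1.09) = 50.1 m/s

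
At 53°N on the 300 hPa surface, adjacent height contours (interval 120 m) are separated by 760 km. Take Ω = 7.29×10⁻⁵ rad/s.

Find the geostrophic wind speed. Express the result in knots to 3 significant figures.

25.9 knots

Coriolis parameter at 53°N:
f = 2Ω sin φ = 2 × 7.29×10⁻⁵ × sin 53° = 1.16×10⁻⁴ s⁻¹
Height gradient: |∂Z/∂n| = 120 m / 760000 m = 1.58×10⁻⁴
On a pressure surface, geostrophic balance gives V_g = (g/f)|∂Z/∂n|:
V_g = 9.81 × 1.58×10⁻⁴ / 1.16×10⁻⁴ = 13.3 m/s
Converting: 13.3 m/s × 1.944 = 25.9 knots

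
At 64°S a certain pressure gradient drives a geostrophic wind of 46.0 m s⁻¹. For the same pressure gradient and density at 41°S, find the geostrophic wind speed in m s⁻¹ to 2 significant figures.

63 m s⁻¹

With the same pressure gradient and density, V_g ∝ 1/f ∝ 1/sin φ.
V₂ = V₁ · sin φ₁ / sin φ₂ = 46.0 × sin 64° / sin 41°
V₂ = 46.0 × 0.8988/0.6561 = 63 m s⁻¹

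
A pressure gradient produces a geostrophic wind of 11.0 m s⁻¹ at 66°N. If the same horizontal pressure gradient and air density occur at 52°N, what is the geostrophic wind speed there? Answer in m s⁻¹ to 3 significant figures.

12.8 m s⁻¹

With the same pressure gradient and density, V_g ∝ 1/f ∝ 1/sin φ.
V₂ = V₁ · sin φ₁ / sin φ₂ = 11.0 × sin 66° / sin 52°
V₂ = 11.0 × 0.9135/0.7880 = 12.8 m s⁻¹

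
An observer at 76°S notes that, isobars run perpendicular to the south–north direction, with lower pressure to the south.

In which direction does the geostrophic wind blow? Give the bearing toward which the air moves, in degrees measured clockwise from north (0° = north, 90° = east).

The pressure-gradient force points toward the south (bearing 180°).
Geostrophic balance: in the Southern Hemisphere the Coriolis force deflects motion to the left, so the geostrophic wind blows 90° to the left of the pressure-gradient force (low pressure on the right).
Rotating 180° by 90° counterclockwise gives 090° — the wind blows toward the east.

090°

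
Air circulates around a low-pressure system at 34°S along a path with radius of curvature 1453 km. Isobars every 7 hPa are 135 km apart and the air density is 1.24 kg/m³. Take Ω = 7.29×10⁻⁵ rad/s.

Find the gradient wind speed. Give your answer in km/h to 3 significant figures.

Coriolis parameter at 34°S:
f = 2Ω sin φ = 2 × 7.29×10⁻⁵ × sin 34° = 8.15×10⁻⁵ s⁻¹
Pressure gradient: |∂P/∂n| = 700 Pa / 135000 m = 5.19×10⁻³ Pa/m
Geostrophic speed: V_g = |∂P/∂n|/(fρ) = 5.19×10⁻³/(8.15×10⁻⁵ × 1.24) = 51.3 m/s
Around a low, centrifugal force acts outward with Coriolis, so pressure-gradient force balances both:
(1/ρ)|∂P/∂n| = fV + V²/R  →  V² + fR·V − fR·V_g = 0
With fR = 8.15×10⁻⁵ × 1453×10³ m = 118 m/s:
V = [−fR + √((fR)² + 4 fR V_g)]/2 = [−118 + √(118² + 4×118×51.3)]/2 = 38.7 m/s
Subgeostrophic (V < V_g = 51.3 m/s), as expected around a low.
Converting: 38.7 m/s × 3.6 = 139 km/h

139 km/h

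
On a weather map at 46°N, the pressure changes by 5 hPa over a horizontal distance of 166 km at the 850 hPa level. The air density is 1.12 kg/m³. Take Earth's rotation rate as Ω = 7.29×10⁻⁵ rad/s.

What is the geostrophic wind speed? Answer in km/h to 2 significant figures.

Coriolis parameter at 46°N:
f = 2Ω sin φ = 2 × 7.29×10⁻⁵ × sin 46° = 1.05×10⁻⁴ s⁻¹
Pressure gradient: |∂P/∂n| = 500 Pa / 166000 m = 3.01×10⁻³ Pa/m
Geostrophic balance (pressure-gradient force = Coriolis force):
V_g = (1/(fρ)) |∂P/∂n| = 3.01×10⁻³ / (1.05×10⁻⁴ × 1.12) = 25.6 m/s
Converting: 25.6 m/s × 3.6 = 92 km/h

92 km/h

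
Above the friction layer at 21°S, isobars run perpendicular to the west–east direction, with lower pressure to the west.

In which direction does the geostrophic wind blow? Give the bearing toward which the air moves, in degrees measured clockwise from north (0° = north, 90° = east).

The pressure-gradient force points toward the west (bearing 270°).
Geostrophic balance: in the Southern Hemisphere the Coriolis force deflects motion to the left, so the geostrophic wind blows 90° to the left of the pressure-gradient force (low pressure on the right).
Rotating 270° by 90° counterclockwise gives 180° — the wind blows toward the south.

180°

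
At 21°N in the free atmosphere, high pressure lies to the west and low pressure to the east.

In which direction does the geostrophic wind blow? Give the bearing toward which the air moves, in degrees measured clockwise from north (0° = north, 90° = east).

180°

The pressure-gradient force points toward the east (bearing 090°).
Geostrophic balance: in the Northern Hemisphere the Coriolis force deflects motion to the right, so the geostrophic wind blows 90° to the right of the pressure-gradient force (low pressure on the left).
Rotating 090° by 90° clockwise gives 180° — the wind blows toward the south.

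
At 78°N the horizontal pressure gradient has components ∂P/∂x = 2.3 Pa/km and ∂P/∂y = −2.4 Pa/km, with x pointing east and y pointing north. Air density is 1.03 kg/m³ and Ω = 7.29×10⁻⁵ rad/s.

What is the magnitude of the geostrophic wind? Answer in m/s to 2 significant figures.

23 m/s

Coriolis parameter at 78°N:
f = 2Ω sin φ = 2 × 7.29×10⁻⁵ × sin 78° = 1.43×10⁻⁴ s⁻¹
Component geostrophic relations (x east, y north):
u_g = −(1/(fρ)) ∂P/∂y,  v_g = (1/(fρ)) ∂P/∂x
u_g = −(−2.4×10⁻³)/(1.43×10⁻⁴ × 1.03) = 16.3 m/s;  v_g = (2.3×10⁻³)/(1.43×10⁻⁴ × 1.03) = 15.7 m/s
|V_g| = √(u_g² + v_g²) = 22.6 m/s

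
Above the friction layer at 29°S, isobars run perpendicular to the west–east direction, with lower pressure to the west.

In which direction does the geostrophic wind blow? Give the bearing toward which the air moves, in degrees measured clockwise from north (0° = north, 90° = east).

The pressure-gradient force points toward the west (bearing 270°).
Geostrophic balance: in the Southern Hemisphere the Coriolis force deflects motion to the left, so the geostrophic wind blows 90° to the left of the pressure-gradient force (low pressure on the right).
Rotating 270° by 90° counterclockwise gives 180° — the wind blows toward the south.

180°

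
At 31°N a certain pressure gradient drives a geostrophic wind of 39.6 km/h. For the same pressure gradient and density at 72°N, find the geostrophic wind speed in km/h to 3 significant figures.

21.4 km/h

With the same pressure gradient and density, V_g ∝ 1/f ∝ 1/sin φ.
V₂ = V₁ · sin φ₁ / sin φ₂ = 39.6 × sin 31° / sin 72°
V₂ = 39.6 × 0.5150/0.9511 = 21.4 km/h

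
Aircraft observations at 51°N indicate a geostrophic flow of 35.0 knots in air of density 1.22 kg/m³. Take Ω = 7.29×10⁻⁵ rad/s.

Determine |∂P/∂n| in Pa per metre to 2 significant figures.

Coriolis parameter at 51°N:
f = 2Ω sin φ = 2 × 7.29×10⁻⁵ × sin 51° = 1.13×10⁻⁴ s⁻¹
Wind speed in SI: 35.0 knots = 18.0 m/s
Geostrophic balance rearranged: |∂P/∂n| = f ρ V_g
|∂P/∂n| = 1.13×10⁻⁴ × 1.22 × 18.0 = 2.49×10⁻³ Pa/m

2.5×10⁻³ Pa/m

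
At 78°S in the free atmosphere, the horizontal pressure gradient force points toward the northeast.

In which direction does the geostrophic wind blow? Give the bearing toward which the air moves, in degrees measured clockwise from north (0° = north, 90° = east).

The pressure-gradient force points toward the northeast (bearing 045°).
Geostrophic balance: in the Southern Hemisphere the Coriolis force deflects motion to the left, so the geostrophic wind blows 90° to the left of the pressure-gradient force (low pressure on the right).
Rotating 045° by 90° counterclockwise gives 315° — the wind blows toward the northwest.

315°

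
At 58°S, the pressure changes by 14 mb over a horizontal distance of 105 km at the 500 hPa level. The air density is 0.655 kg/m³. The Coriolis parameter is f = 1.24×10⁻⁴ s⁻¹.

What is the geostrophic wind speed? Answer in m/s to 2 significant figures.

Pressure gradient: |∂P/∂n| = 1400 Pa / 105000 m = 1.33×10⁻² Pa/m
Geostrophic balance (pressure-gradient force = Coriolis force):
V_g = (1/(fρ)) |∂P/∂n| = 1.33×10⁻² / (1.24×10⁻⁴ × 0.655) = 164 m/s

160 m/s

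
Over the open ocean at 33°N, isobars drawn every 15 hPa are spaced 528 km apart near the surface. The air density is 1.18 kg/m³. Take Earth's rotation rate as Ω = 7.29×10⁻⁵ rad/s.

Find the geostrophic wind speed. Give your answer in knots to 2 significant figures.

Coriolis parameter at 33°N:
f = 2Ω sin φ = 2 × 7.29×10⁻⁵ × sin 33° = 7.94×10⁻⁵ s⁻¹
Pressure gradient: |∂P/∂n| = 1500 Pa / 528000 m = 2.84×10⁻³ Pa/m
Geostrophic balance (pressure-gradient force = Coriolis force):
V_g = (1/(fρ)) |∂P/∂n| = 2.84×10⁻³ / (7.94×10⁻⁵ × 1.18) = 30.3 m/s
Converting: 30.3 m/s × 1.944 = 59 knots

59 knots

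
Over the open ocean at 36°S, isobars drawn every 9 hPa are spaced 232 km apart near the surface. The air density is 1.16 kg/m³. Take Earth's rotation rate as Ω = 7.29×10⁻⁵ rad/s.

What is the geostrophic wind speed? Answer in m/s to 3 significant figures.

39.0 m/s

Coriolis parameter at 36°S:
f = 2Ω sin φ = 2 × 7.29×10⁻⁵ × sin 36° = 8.57×10⁻⁵ s⁻¹
Pressure gradient: |∂P/∂n| = 900 Pa / 232000 m = 3.88×10⁻³ Pa/m
Geostrophic balance (pressure-gradient force = Coriolis force):
V_g = (1/(fρ)) |∂P/∂n| = 3.88×10⁻³ / (8.57×10⁻⁵ × 1.16) = 39.0 m/s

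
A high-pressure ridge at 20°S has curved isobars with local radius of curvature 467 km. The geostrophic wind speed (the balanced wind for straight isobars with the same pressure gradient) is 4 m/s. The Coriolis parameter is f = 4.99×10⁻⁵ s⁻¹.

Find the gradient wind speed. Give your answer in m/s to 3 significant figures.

Around a high, pressure-gradient force acts outward with centrifugal, so Coriolis balances both:
fV = (1/ρ)|∂P/∂n| + V²/R  →  V² − fR·V + fR·V_g = 0
With fR = 4.99×10⁻⁵ × 467×10³ m = 23.3 m/s:
V = [fR − √((fR)² − 4 fR V_g)]/2 = [23.3 − √(23.3² − 4×23.3×4)]/2 = 5.13 m/s
Supergeostrophic (V > V_g = 4 m/s), as expected around a high.

5.13 m/s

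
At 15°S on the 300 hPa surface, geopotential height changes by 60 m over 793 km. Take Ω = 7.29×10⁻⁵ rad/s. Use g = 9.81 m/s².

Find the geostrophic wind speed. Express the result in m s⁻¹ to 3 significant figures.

Coriolis parameter at 15°S:
f = 2Ω sin φ = 2 × 7.29×10⁻⁵ × sin 15° = 3.77×10⁻⁵ s⁻¹
Height gradient: |∂Z/∂n| = 60 m / 793000 m = 7.57×10⁻⁵
On a pressure surface, geostrophic balance gives V_g = (g/f)|∂Z/∂n|:
V_g = 9.81 × 7.57×10⁻⁵ / 3.77×10⁻⁵ = 19.7 m/s

19.7 m s⁻¹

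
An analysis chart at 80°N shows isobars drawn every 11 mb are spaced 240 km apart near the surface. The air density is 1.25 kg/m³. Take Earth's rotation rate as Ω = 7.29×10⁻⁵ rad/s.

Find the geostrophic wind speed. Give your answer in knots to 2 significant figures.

Coriolis parameter at 80°N:
f = 2Ω sin φ = 2 × 7.29×10⁻⁵ × sin 80° = 1.44×10⁻⁴ s⁻¹
Pressure gradient: |∂P/∂n| = 1100 Pa / 240000 m = 4.58×10⁻³ Pa/m
Geostrophic balance (pressure-gradient force = Coriolis force):
V_g = (1/(fρ)) |∂P/∂n| = 4.58×10⁻³ / (1.44×10⁻⁴ × 1.25) = 25.5 m/s
Converting: 25.5 m/s × 1.944 = 50 knots

50 knots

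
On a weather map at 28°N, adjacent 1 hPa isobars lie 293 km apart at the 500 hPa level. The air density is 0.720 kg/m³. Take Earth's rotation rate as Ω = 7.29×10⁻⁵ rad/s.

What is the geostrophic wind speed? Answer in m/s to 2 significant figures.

Coriolis parameter at 28°N:
f = 2Ω sin φ = 2 × 7.29×10⁻⁵ × sin 28° = 6.84×10⁻⁵ s⁻¹
Pressure gradient: |∂P/∂n| = 100 Pa / 293000 m = 3.41×10⁻⁴ Pa/m
Geostrophic balance (pressure-gradient force = Coriolis force):
V_g = (1/(fρ)) |∂P/∂n| = 3.41×10⁻⁴ / (6.84×10⁻⁵ × 0.720) = 6.93 m/s

6.9 m/s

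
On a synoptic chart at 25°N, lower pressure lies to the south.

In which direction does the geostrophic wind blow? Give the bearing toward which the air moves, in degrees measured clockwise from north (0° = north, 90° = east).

270°

The pressure-gradient force points toward the south (bearing 180°).
Geostrophic balance: in the Northern Hemisphere the Coriolis force deflects motion to the right, so the geostrophic wind blows 90° to the right of the pressure-gradient force (low pressure on the left).
Rotating 180° by 90° clockwise gives 270° — the wind blows toward the west.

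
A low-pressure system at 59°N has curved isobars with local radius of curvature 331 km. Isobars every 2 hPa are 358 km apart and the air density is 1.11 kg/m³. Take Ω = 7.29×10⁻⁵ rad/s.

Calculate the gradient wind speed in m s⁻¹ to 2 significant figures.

3.7 m s⁻¹

Coriolis parameter at 59°N:
f = 2Ω sin φ = 2 × 7.29×10⁻⁵ × sin 59° = 1.25×10⁻⁴ s⁻¹
Pressure gradient: |∂P/∂n| = 200 Pa / 358000 m = 5.59×10⁻⁴ Pa/m
Geostrophic speed: V_g = |∂P/∂n|/(fρ) = 5.59×10⁻⁴/(1.25×10⁻⁴ × 1.11) = 4.03 m/s
Around a low, centrifugal force acts outward with Coriolis, so pressure-gradient force balances both:
(1/ρ)|∂P/∂n| = fV + V²/R  →  V² + fR·V − fR·V_g = 0
With fR = 1.25×10⁻⁴ × 331×10³ m = 41.4 m/s:
V = [−fR + √((fR)² + 4 fR V_g)]/2 = [−41.4 + √(41.4² + 4×41.4×4.03)]/2 = 3.7 m/s
Subgeostrophic (V < V_g = 4.03 m/s), as expected around a low.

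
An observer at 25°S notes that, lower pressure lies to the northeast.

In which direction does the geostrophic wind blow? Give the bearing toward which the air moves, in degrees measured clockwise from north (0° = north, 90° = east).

315°

The pressure-gradient force points toward the northeast (bearing 045°).
Geostrophic balance: in the Southern Hemisphere the Coriolis force deflects motion to the left, so the geostrophic wind blows 90° to the left of the pressure-gradient force (low pressure on the right).
Rotating 045° by 90° counterclockwise gives 315° — the wind blows toward the northwest.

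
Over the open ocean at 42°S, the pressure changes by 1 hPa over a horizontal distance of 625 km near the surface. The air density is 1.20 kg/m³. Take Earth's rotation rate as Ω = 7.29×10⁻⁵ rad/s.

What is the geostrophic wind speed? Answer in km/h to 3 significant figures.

4.92 km/h

Coriolis parameter at 42°S:
f = 2Ω sin φ = 2 × 7.29×10⁻⁵ × sin 42° = 9.76×10⁻⁵ s⁻¹
Pressure gradient: |∂P/∂n| = 100 Pa / 625000 m = 1.60×10⁻⁴ Pa/m
Geostrophic balance (pressure-gradient force = Coriolis force):
V_g = (1/(fρ)) |∂P/∂n| = 1.60×10⁻⁴ / (9.76×10⁻⁵ × 1.20) = 1.37 m/s
Converting: 1.37 m/s × 3.6 = 4.92 km/h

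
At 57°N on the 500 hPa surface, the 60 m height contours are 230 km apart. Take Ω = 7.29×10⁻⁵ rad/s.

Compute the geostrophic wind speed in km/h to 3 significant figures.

75.3 km/h

Coriolis parameter at 57°N:
f = 2Ω sin φ = 2 × 7.29×10⁻⁵ × sin 57° = 1.22×10⁻⁴ s⁻¹
Height gradient: |∂Z/∂n| = 60 m / 230000 m = 2.61×10⁻⁴
On a pressure surface, geostrophic balance gives V_g = (g/f)|∂Z/∂n|:
V_g = 9.81 × 2.61×10⁻⁴ / 1.22×10⁻⁴ = 20.9 m/s
Converting: 20.9 m/s × 3.6 = 75.3 km/h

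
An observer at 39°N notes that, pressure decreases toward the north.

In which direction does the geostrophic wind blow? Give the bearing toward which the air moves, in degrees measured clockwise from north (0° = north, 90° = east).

090°

The pressure-gradient force points toward the north (bearing 000°).
Geostrophic balance: in the Northern Hemisphere the Coriolis force deflects motion to the right, so the geostrophic wind blows 90° to the right of the pressure-gradient force (low pressure on the left).
Rotating 000° by 90° clockwise gives 090° — the wind blows toward the east.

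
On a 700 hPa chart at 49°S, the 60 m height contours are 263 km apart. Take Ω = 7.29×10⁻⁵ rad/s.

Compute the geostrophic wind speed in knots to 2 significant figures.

40 knots

Coriolis parameter at 49°S:
f = 2Ω sin φ = 2 × 7.29×10⁻⁵ × sin 49° = 1.10×10⁻⁴ s⁻¹
Height gradient: |∂Z/∂n| = 60 m / 263000 m = 2.28×10⁻⁴
On a pressure surface, geostrophic balance gives V_g = (g/f)|∂Z/∂n|:
V_g = 9.81 × 2.28×10⁻⁴ / 1.10×10⁻⁴ = 20.3 m/s
Converting: 20.3 m/s × 1.944 = 40 knots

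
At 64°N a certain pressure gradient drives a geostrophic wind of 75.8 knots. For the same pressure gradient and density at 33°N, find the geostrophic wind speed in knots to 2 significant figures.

130 knots

With the same pressure gradient and density, V_g ∝ 1/f ∝ 1/sin φ.
V₂ = V₁ · sin φ₁ / sin φ₂ = 75.8 × sin 64° / sin 33°
V₂ = 75.8 × 0.8988/0.5446 = 130 knots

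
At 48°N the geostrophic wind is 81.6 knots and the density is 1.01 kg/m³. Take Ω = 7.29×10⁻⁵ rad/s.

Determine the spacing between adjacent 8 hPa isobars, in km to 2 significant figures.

170 km

Coriolis parameter at 48°N:
f = 2Ω sin φ = 2 × 7.29×10⁻⁵ × sin 48° = 1.08×10⁻⁴ s⁻¹
Wind speed in SI: 81.6 knots = 42.0 m/s
Geostrophic balance rearranged: |∂P/∂n| = f ρ V_g
|∂P/∂n| = 1.08×10⁻⁴ × 1.01 × 42.0 = 4.59×10⁻³ Pa/m
Isobar spacing: Δn = ΔP/|∂P/∂n| = 800 Pa / 4.59×10⁻³ Pa/m = 174144 m ≈ 170 km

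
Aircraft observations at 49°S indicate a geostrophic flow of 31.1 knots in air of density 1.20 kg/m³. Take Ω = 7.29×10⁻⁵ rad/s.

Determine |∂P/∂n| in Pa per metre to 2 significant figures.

2.1×10⁻³ Pa/m

Coriolis parameter at 49°S:
f = 2Ω sin φ = 2 × 7.29×10⁻⁵ × sin 49° = 1.10×10⁻⁴ s⁻¹
Wind speed in SI: 31.1 knots = 16.0 m/s
Geostrophic balance rearranged: |∂P/∂n| = f ρ V_g
|∂P/∂n| = 1.10×10⁻⁴ × 1.20 × 16.0 = 2.11×10⁻³ Pa/m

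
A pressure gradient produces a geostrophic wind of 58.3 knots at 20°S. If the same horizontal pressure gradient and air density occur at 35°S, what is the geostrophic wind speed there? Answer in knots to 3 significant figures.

With the same pressure gradient and density, V_g ∝ 1/f ∝ 1/sin φ.
V₂ = V₁ · sin φ₁ / sin φ₂ = 58.3 × sin 20° / sin 35°
V₂ = 58.3 × 0.3420/0.5736 = 34.8 knots

34.8 knots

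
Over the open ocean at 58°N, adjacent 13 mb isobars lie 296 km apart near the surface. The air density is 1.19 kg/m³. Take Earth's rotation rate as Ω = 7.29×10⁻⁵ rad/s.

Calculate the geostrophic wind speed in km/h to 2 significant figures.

Coriolis parameter at 58°N:
f = 2Ω sin φ = 2 × 7.29×10⁻⁵ × sin 58° = 1.24×10⁻⁴ s⁻¹
Pressure gradient: |∂P/∂n| = 1300 Pa / 296000 m = 4.39×10⁻³ Pa/m
Geostrophic balance (pressure-gradient force = Coriolis force):
V_g = (1/(fρ)) |∂P/∂n| = 4.39×10⁻³ / (1.24×10⁻⁴ × 1.19) = 29.8 m/s
Converting: 29.8 m/s × 3.6 = 110 km/h

110 km/h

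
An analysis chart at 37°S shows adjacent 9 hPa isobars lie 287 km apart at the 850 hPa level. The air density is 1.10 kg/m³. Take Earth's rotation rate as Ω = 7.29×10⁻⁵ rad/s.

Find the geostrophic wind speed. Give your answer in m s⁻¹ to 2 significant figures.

Coriolis parameter at 37°S:
f = 2Ω sin φ = 2 × 7.29×10⁻⁵ × sin 37° = 8.77×10⁻⁵ s⁻¹
Pressure gradient: |∂P/∂n| = 900 Pa / 287000 m = 3.14×10⁻³ Pa/m
Geostrophic balance (pressure-gradient force = Coriolis force):
V_g = (1/(fρ)) |∂P/∂n| = 3.14×10⁻³ / (8.77×10⁻⁵ × 1.10) = 32.5 m/s

32 m s⁻¹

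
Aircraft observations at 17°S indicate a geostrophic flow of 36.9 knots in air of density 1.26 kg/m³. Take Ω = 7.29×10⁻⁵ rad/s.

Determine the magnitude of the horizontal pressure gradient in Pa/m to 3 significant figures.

Coriolis parameter at 17°S:
f = 2Ω sin φ = 2 × 7.29×10⁻⁵ × sin 17° = 4.26×10⁻⁵ s⁻¹
Wind speed in SI: 36.9 knots = 19.0 m/s
Geostrophic balance rearranged: |∂P/∂n| = f ρ V_g
|∂P/∂n| = 4.26×10⁻⁵ × 1.26 × 19.0 = 1.02×10⁻³ Pa/m

1.02×10⁻³ Pa/m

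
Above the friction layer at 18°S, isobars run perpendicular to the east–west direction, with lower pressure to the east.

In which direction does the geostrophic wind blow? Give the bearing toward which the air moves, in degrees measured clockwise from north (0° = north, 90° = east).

000°

The pressure-gradient force points toward the east (bearing 090°).
Geostrophic balance: in the Southern Hemisphere the Coriolis force deflects motion to the left, so the geostrophic wind blows 90° to the left of the pressure-gradient force (low pressure on the right).
Rotating 090° by 90° counterclockwise gives 000° — the wind blows toward the north.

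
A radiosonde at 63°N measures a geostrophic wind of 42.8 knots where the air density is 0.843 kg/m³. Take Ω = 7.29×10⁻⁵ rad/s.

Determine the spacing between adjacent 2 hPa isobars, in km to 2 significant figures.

Coriolis parameter at 63°N:
f = 2Ω sin φ = 2 × 7.29×10⁻⁵ × sin 63° = 1.30×10⁻⁴ s⁻¹
Wind speed in SI: 42.8 knots = 22.0 m/s
Geostrophic balance rearranged: |∂P/∂n| = f ρ V_g
|∂P/∂n| = 1.30×10⁻⁴ × 0.843 × 22.0 = 2.41×10⁻³ Pa/m
Isobar spacing: Δn = ΔP/|∂P/∂n| = 200 Pa / 2.41×10⁻³ Pa/m = 82943 m ≈ 83 km

83 km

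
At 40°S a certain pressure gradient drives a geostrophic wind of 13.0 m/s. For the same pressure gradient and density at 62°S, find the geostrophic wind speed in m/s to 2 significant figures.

9.5 m/s

With the same pressure gradient and density, V_g ∝ 1/f ∝ 1/sin φ.
V₂ = V₁ · sin φ₁ / sin φ₂ = 13.0 × sin 40° / sin 62°
V₂ = 13.0 × 0.6428/0.8829 = 9.5 m/s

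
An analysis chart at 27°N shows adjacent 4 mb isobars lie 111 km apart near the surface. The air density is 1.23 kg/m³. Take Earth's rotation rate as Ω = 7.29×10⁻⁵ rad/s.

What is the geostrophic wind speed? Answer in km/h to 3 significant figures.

Coriolis parameter at 27°N:
f = 2Ω sin φ = 2 × 7.29×10⁻⁵ × sin 27° = 6.62×10⁻⁵ s⁻¹
Pressure gradient: |∂P/∂n| = 400 Pa / 111000 m = 3.60×10⁻³ Pa/m
Geostrophic balance (pressure-gradient force = Coriolis force):
V_g = (1/(fρ)) |∂P/∂n| = 3.60×10⁻³ / (6.62×10⁻⁵ × 1.23) = 44.3 m/s
Converting: 44.3 m/s × 3.6 = 159 km/h

159 km/h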